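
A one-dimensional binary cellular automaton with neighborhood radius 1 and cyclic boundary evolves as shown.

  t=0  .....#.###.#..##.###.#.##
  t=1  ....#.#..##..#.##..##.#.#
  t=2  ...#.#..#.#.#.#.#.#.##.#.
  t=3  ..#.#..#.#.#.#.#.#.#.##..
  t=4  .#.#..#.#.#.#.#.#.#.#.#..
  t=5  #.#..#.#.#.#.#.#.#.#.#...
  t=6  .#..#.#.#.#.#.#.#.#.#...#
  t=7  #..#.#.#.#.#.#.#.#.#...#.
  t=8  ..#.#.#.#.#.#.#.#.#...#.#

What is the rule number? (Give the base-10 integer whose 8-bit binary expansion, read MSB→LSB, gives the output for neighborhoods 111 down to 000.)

  nb ###: next=.  (t=0,i=8, bit7=0)
  nb ##.: next=#  (t=0,i=9, bit6=1)
  nb #.#: next=#  (t=0,i=6, bit5=1)
  nb #..: next=.  (t=0,i=0, bit4=0)
  nb .##: next=.  (t=0,i=7, bit3=0)
  nb .#.: next=.  (t=0,i=5, bit2=0)
  nb ..#: next=#  (t=0,i=4, bit1=1)
  nb ...: next=.  (t=0,i=1, bit0=0)
  bits 01100010 = 98

98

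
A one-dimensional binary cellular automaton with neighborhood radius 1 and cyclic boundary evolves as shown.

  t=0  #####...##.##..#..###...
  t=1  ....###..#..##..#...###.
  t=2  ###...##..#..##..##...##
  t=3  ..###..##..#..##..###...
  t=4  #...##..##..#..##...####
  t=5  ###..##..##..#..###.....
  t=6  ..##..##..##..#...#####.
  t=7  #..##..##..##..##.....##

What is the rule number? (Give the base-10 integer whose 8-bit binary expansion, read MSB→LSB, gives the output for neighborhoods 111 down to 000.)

  ###|.  b7=0 t=0,i=1
  ##.|#  b6=1 t=0,i=4
  #.#|.  b5=0 t=0,i=10
  #..|#  b4=1 t=0,i=5
  .##|.  b3=0 t=0,i=0
  .#.|.  b2=0 t=0,i=15
  ..#|.  b1=0 t=0,i=7
  ...|#  b0=1 t=0,i=6
  bits 01010001 = 81

81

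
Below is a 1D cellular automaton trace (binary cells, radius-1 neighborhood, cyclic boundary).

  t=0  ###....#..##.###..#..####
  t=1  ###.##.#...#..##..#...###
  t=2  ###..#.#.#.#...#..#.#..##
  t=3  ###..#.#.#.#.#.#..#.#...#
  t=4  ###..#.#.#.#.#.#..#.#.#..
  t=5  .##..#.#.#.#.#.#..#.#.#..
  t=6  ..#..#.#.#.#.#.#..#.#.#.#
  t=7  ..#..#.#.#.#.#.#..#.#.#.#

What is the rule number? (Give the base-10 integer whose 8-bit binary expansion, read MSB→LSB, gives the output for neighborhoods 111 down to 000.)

197

  ### -> #   bit 7 = 1  t=0,i=0
  ##. -> #   bit 6 = 1  t=0,i=2
  #.# -> .   bit 5 = 0  t=0,i=12
  #.. -> .   bit 4 = 0  t=0,i=3
  .## -> .   bit 3 = 0  t=0,i=10
  .#. -> #   bit 2 = 1  t=0,i=7
  ..# -> .   bit 1 = 0  t=0,i=6
  ... -> #   bit 0 = 1  t=0,i=4
  bits 11000101 = 197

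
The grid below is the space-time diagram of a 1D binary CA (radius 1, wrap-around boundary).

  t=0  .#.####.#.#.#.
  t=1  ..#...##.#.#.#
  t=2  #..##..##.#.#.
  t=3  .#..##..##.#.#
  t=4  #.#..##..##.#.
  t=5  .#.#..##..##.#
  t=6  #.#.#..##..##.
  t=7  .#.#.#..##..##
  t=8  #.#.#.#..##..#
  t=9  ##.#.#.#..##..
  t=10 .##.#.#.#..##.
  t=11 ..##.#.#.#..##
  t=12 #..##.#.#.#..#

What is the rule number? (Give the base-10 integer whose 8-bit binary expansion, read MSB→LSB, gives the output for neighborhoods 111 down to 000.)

113

  [7] ### => .  t=0,i=4
  [6] ##. => #  t=0,i=6
  [5] #.# => #  t=0,i=2
  [4] #.. => #  t=0,i=13
  [3] .## => .  t=0,i=3
  [2] .#. => .  t=0,i=1
  [1] ..# => .  t=0,i=0
  [0] ... => #  t=1,i=4
  bits 01110001 = 113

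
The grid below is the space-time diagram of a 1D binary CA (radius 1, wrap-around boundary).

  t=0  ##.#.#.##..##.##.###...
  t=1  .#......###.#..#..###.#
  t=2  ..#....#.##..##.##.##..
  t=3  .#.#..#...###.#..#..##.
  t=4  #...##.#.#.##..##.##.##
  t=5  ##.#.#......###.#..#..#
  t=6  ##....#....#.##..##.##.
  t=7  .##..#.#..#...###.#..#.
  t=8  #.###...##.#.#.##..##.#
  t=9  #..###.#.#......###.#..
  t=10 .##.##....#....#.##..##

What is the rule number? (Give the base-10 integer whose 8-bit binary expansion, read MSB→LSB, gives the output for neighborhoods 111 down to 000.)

210

  nb ###: next=#  (t=0,i=18, bit7=1)
  nb ##.: next=#  (t=0,i=1, bit6=1)
  nb #.#: next=.  (t=0,i=2, bit5=0)
  nb #..: next=#  (t=0,i=9, bit4=1)
  nb .##: next=.  (t=0,i=0, bit3=0)
  nb .#.: next=.  (t=0,i=3, bit2=0)
  nb ..#: next=#  (t=0,i=10, bit1=1)
  nb ...: next=.  (t=0,i=21, bit0=0)
  bits 11010010 = 210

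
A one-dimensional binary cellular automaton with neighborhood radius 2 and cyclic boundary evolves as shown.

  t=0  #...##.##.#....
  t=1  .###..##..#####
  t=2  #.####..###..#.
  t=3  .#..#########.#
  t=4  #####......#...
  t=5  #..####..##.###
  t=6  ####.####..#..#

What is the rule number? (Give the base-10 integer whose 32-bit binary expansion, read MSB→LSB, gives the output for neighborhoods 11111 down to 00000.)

  [31] ##### => .  t=1,i=12
  [30] ####. => #  t=1,i=13
  [29] ###.# => .  t=1,i=14
  [28] ###.. => #  t=1,i=3
  [27] ##.## => #  t=0,i=6
  [26] ##.#. => .  t=0,i=9
  [25] ##..# => #  t=1,i=4
  [24] ##... => #  t=4,i=5
  [23] #.### => .  t=1,i=1
  [22] #.##. => #  t=0,i=7
  [21] #.#.# => .  t=2,i=0
  [20] #.#.. => #  t=0,i=10
  [19] #..## => #  t=1,i=5
  [18] #..#. => #  t=2,i=12
  [17] #...# => #  t=0,i=2
  [16] #.... => #  t=0,i=12
  [15] .#### => .  t=1,i=11
  [14] .###. => #  t=1,i=2
  [13] .##.# => .  t=0,i=5
  [12] .##.. => .  t=1,i=7
  [11] .#.## => #  t=2,i=1
  [10] .#.#. => #  t=2,i=14
  [9] .#..# => #  t=3,i=2
  [8] .#... => #  t=0,i=1
  [7] ..### => #  t=1,i=10
  [6] ..##. => .  t=0,i=4
  [5] ..#.# => .  t=2,i=13
  [4] ..#.. => .  t=0,i=0
  [3] ...## => #  t=0,i=3
  [2] ...#. => #  t=0,i=14
  [1] ....# => #  t=0,i=13
  [0] ..... => .  t=4,i=7
  bits 01011011010111110100111110001110 = 1532972942

1532972942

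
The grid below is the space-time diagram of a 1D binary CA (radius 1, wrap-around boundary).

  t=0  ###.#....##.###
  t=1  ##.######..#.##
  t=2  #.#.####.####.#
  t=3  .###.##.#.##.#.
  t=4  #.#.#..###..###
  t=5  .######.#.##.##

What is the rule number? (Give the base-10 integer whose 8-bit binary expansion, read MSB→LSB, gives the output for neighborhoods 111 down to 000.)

183

  ### -> #   bit 7 = 1  t=0,i=0
  ##. -> .   bit 6 = 0  t=0,i=2
  #.# -> #   bit 5 = 1  t=0,i=3
  #.. -> #   bit 4 = 1  t=0,i=5
  .## -> .   bit 3 = 0  t=0,i=9
  .#. -> #   bit 2 = 1  t=0,i=4
  ..# -> #   bit 1 = 1  t=0,i=8
  ... -> #   bit 0 = 1  t=0,i=6
  bits 10110111 = 183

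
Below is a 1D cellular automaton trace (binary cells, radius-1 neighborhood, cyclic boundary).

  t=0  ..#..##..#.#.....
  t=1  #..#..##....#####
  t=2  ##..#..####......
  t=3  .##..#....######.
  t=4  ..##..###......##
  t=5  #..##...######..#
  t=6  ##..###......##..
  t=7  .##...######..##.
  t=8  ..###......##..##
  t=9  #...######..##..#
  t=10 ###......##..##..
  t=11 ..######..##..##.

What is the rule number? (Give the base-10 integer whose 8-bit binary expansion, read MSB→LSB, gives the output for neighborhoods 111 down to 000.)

81

  [7] ### => .  t=1,i=13
  [6] ##. => #  t=0,i=6
  [5] #.# => .  t=0,i=10
  [4] #.. => #  t=0,i=3
  [3] .## => .  t=0,i=5
  [2] .#. => .  t=0,i=2
  [1] ..# => .  t=0,i=1
  [0] ... => #  t=0,i=0
  bits 01010001 = 81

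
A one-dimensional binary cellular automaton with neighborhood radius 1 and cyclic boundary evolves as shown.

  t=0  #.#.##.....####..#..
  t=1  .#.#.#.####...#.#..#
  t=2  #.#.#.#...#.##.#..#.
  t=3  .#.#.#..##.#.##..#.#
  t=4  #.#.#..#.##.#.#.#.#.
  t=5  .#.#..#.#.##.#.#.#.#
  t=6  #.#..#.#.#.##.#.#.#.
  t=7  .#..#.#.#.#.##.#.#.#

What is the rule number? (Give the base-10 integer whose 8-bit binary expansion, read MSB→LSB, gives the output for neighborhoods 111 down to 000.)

99

  ### -> .   bit 7 = 0  t=0,i=12
  ##. -> #   bit 6 = 1  t=0,i=5
  #.# -> #   bit 5 = 1  t=0,i=1
  #.. -> .   bit 4 = 0  t=0,i=6
  .## -> .   bit 3 = 0  t=0,i=4
  .#. -> .   bit 2 = 0  t=0,i=0
  ..# -> #   bit 1 = 1  t=0,i=10
  ... -> #   bit 0 = 1  t=0,i=7
  bits 01100011 = 99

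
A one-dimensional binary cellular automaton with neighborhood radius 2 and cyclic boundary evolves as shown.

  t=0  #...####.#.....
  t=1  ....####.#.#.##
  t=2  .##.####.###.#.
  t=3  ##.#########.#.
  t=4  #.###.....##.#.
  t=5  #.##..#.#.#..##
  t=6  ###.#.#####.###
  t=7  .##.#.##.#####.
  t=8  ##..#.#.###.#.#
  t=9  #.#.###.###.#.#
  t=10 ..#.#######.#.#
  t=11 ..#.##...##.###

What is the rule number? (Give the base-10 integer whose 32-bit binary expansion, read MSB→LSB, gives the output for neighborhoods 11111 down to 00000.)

1794753766

  #####|.  b31=0 t=3,i=5
  ####.|#  b30=1 t=0,i=6
  ###.#|#  b29=1 t=0,i=7
  ###..|.  b28=0 t=4,i=4
  ##.##|#  b27=1 t=2,i=3
  ##.#.|.  b26=0 t=0,i=8
  ##..#|#  b25=1 t=5,i=4
  ##...|.  b24=0 t=1,i=0
  #.###|#  b23=1 t=2,i=4
  #.##.|#  b22=1 t=1,i=13
  #.#.#|#  b21=1 t=1,i=9
  #.#..|#  b20=1 t=0,i=9
  #..##|#  b19=1 t=2,i=0
  #..#.|.  b18=0 t=5,i=5
  #...#|.  b17=0 t=0,i=2
  #....|#  b16=1 t=0,i=11
  .####|#  b15=1 t=0,i=5
  .###.|#  b14=1 t=2,i=10
  .##.#|.  b13=0 t=2,i=2
  .##..|.  b12=0 t=1,i=14
  .#.##|.  b11=0 t=1,i=12
  .#.#.|#  b10=1 t=1,i=10
  .#..#|.  b9=0 t=2,i=14
  .#...|.  b8=0 t=0,i=1
  ..###|#  b7=1 t=0,i=4
  ..##.|#  b6=1 t=2,i=1
  ..#.#|#  b5=1 t=5,i=6
  ..#..|.  b4=0 t=0,i=0
  ...##|.  b3=0 t=0,i=3
  ...#.|#  b2=1 t=0,i=14
  ....#|#  b1=1 t=0,i=13
  .....|.  b0=0 t=0,i=12
  bits 01101010111110011100010011100110 = 1794753766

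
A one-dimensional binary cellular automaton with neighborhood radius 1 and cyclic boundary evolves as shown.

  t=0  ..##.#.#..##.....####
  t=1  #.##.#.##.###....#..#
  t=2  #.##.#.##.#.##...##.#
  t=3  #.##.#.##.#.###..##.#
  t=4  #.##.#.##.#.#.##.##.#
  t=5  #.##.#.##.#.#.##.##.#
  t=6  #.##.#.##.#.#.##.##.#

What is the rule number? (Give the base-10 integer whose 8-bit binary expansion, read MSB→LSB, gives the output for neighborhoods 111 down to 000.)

  ### -> .   bit 7 = 0  t=0,i=18
  ##. -> #   bit 6 = 1  t=0,i=3
  #.# -> .   bit 5 = 0  t=0,i=4
  #.. -> #   bit 4 = 1  t=0,i=0
  .## -> #   bit 3 = 1  t=0,i=2
  .#. -> #   bit 2 = 1  t=0,i=5
  ..# -> .   bit 1 = 0  t=0,i=1
  ... -> .   bit 0 = 0  t=0,i=13
  bits 01011100 = 92

92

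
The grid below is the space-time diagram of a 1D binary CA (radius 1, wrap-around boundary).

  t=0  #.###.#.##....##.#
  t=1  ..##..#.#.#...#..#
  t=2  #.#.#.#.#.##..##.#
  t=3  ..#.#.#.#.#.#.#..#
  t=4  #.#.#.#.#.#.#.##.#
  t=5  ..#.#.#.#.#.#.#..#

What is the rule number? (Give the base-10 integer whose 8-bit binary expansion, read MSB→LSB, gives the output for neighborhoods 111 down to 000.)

  [7] ### => #  t=0,i=3
  [6] ##. => .  t=0,i=0
  [5] #.# => .  t=0,i=1
  [4] #.. => #  t=0,i=10
  [3] .## => #  t=0,i=2
  [2] .#. => #  t=0,i=6
  [1] ..# => .  t=0,i=13
  [0] ... => .  t=0,i=11
  bits 10011100 = 156

156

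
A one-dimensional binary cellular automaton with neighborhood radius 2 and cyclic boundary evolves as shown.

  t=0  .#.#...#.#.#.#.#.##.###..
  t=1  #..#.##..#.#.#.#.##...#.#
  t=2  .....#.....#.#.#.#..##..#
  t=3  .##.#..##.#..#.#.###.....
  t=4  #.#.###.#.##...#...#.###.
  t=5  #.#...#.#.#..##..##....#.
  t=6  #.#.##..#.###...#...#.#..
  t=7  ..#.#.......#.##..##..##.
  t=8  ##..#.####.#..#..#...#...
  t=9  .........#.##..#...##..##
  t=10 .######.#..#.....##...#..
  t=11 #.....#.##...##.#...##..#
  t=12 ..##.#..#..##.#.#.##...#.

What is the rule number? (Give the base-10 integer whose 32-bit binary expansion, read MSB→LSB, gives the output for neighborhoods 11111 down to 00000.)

813376013

  ##### -> .   bit 31 = 0  t=10,i=3
  ####. -> .   bit 30 = 0  t=8,i=8
  ###.# -> #   bit 29 = 1  t=4,i=6
  ###.. -> #   bit 28 = 1  t=0,i=22
  ##.## -> .   bit 27 = 0  t=0,i=19
  ##.#. -> .   bit 26 = 0  t=3,i=3
  ##..# -> .   bit 25 = 0  t=1,i=1
  ##... -> .   bit 24 = 0  t=0,i=23
  #.### -> .   bit 23 = 0  t=0,i=20
  #.##. -> #   bit 22 = 1  t=0,i=17
  #.#.# -> #   bit 21 = 1  t=0,i=9
  #.#.. -> #   bit 20 = 1  t=0,i=3
  #..## -> #   bit 19 = 1  t=2,i=19
  #..#. -> .   bit 18 = 0  t=1,i=2
  #...# -> #   bit 17 = 1  t=0,i=5
  #.... -> #   bit 16 = 1  t=2,i=1
  .#### -> .   bit 15 = 0  t=8,i=7
  .###. -> .   bit 14 = 0  t=0,i=21
  .##.# -> #   bit 13 = 1  t=0,i=18
  .##.. -> .   bit 12 = 0  t=1,i=0
  .#.## -> .   bit 11 = 0  t=0,i=16
  .#.#. -> .   bit 10 = 0  t=0,i=2
  .#..# -> #   bit 9 = 1  t=2,i=18
  .#... -> .   bit 8 = 0  t=0,i=4
  ..### -> .   bit 7 = 0  t=10,i=1
  ..##. -> .   bit 6 = 0  t=2,i=20
  ..#.# -> .   bit 5 = 0  t=0,i=1
  ..#.. -> .   bit 4 = 0  t=2,i=5
  ...## -> #   bit 3 = 1  t=3,i=0
  ...#. -> #   bit 2 = 1  t=0,i=0
  ....# -> .   bit 1 = 0  t=2,i=3
  ..... -> #   bit 0 = 1  t=2,i=2
  bits 00110000011110110010001000001101 = 813376013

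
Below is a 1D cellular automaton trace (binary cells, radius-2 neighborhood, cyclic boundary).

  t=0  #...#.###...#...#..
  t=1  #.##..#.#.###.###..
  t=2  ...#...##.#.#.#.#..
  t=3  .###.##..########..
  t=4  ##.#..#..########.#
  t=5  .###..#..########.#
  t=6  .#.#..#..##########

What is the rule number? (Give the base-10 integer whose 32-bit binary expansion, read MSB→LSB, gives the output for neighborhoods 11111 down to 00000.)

  nb #####: next=#  (t=3,i=11, bit31=1)
  nb ####.: next=#  (t=3,i=15, bit30=1)
  nb ###.#: next=#  (t=1,i=12, bit29=1)
  nb ###..: next=#  (t=0,i=8, bit28=1)
  nb ##.##: next=.  (t=1,i=13, bit27=0)
  nb ##.#.: next=#  (t=2,i=9, bit26=1)
  nb ##..#: next=.  (t=1,i=4, bit25=0)
  nb ##...: next=.  (t=0,i=9, bit24=0)
  nb #.###: next=#  (t=0,i=6, bit23=1)
  nb #.##.: next=.  (t=1,i=2, bit22=0)
  nb #.#.#: next=#  (t=1,i=8, bit21=1)
  nb #.#..: next=#  (t=2,i=16, bit20=1)
  nb #..##: next=.  (t=3,i=8, bit19=0)
  nb #..#.: next=.  (t=0,i=18, bit18=0)
  nb #...#: next=#  (t=0,i=2, bit17=1)
  nb #....: next=.  (t=2,i=18, bit16=0)
  nb .####: next=#  (t=3,i=10, bit15=1)
  nb .###.: next=.  (t=0,i=7, bit14=0)
  nb .##.#: next=.  (t=2,i=8, bit13=0)
  nb .##..: next=#  (t=1,i=3, bit12=1)
  nb .#.##: next=.  (t=0,i=5, bit11=0)
  nb .#.#.: next=#  (t=1,i=7, bit10=1)
  nb .#..#: next=.  (t=0,i=17, bit9=0)
  nb .#...: next=.  (t=0,i=1, bit8=0)
  nb ..###: next=#  (t=3,i=1, bit7=1)
  nb ..##.: next=.  (t=2,i=7, bit6=0)
  nb ..#.#: next=.  (t=0,i=4, bit5=0)
  nb ..#..: next=#  (t=0,i=0, bit4=1)
  nb ...##: next=#  (t=2,i=6, bit3=1)
  nb ...#.: next=#  (t=0,i=3, bit2=1)
  nb ....#: next=#  (t=2,i=1, bit1=1)
  nb .....: next=.  (t=2,i=0, bit0=0)
  bits 11110100101100101001010010011110 = 4105344158

4105344158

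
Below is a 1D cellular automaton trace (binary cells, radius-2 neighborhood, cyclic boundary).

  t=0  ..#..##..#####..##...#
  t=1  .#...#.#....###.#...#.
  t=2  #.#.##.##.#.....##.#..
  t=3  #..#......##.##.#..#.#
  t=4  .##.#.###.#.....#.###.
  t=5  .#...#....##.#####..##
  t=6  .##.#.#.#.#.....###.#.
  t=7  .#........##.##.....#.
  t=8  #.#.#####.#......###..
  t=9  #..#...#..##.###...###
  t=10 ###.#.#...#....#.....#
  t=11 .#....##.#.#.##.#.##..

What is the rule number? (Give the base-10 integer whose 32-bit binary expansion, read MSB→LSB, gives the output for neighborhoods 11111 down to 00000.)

  ##### -> .   bit 31 = 0  t=0,i=11
  ####. -> #   bit 30 = 1  t=0,i=12
  ###.# -> .   bit 29 = 0  t=1,i=14
  ###.. -> #   bit 28 = 1  t=0,i=13
  ##.## -> .   bit 27 = 0  t=2,i=6
  ##.#. -> .   bit 26 = 0  t=1,i=15
  ##..# -> #   bit 25 = 1  t=0,i=7
  ##... -> .   bit 24 = 0  t=0,i=18
  #.### -> .   bit 23 = 0  t=4,i=6
  #.##. -> .   bit 22 = 0  t=2,i=4
  #.#.# -> .   bit 21 = 0  t=2,i=2
  #.#.. -> #   bit 20 = 1  t=1,i=7
  #..## -> .   bit 19 = 0  t=0,i=4
  #..#. -> #   bit 18 = 1  t=0,i=1
  #...# -> .   bit 17 = 0  t=0,i=19
  #.... -> .   bit 16 = 0  t=1,i=9
  .#### -> .   bit 15 = 0  t=0,i=10
  .###. -> .   bit 14 = 0  t=1,i=13
  .##.# -> .   bit 13 = 0  t=2,i=5
  .##.. -> .   bit 12 = 0  t=0,i=6
  .#.## -> #   bit 11 = 1  t=2,i=3
  .#.#. -> .   bit 10 = 0  t=1,i=6
  .#..# -> .   bit 9 = 0  t=0,i=0
  .#... -> #   bit 8 = 1  t=1,i=2
  ..### -> .   bit 7 = 0  t=0,i=9
  ..##. -> #   bit 6 = 1  t=0,i=5
  ..#.# -> #   bit 5 = 1  t=1,i=5
  ..#.. -> .   bit 4 = 0  t=0,i=2
  ...## -> .   bit 3 = 0  t=1,i=11
  ...#. -> #   bit 2 = 1  t=0,i=20
  ....# -> #   bit 1 = 1  t=1,i=10
  ..... -> #   bit 0 = 1  t=2,i=13
  bits 01010010000101000000100101100111 = 1377044839

1377044839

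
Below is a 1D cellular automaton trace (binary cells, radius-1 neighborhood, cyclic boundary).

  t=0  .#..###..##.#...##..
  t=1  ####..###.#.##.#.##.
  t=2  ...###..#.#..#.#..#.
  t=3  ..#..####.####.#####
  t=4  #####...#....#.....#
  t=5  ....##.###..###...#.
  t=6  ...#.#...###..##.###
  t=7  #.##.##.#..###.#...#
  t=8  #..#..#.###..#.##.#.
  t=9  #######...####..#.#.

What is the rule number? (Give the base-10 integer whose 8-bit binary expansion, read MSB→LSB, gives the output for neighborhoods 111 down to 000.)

  nb ###: next=.  (t=0,i=5, bit7=0)
  nb ##.: next=#  (t=0,i=6, bit6=1)
  nb #.#: next=.  (t=0,i=11, bit5=0)
  nb #..: next=#  (t=0,i=2, bit4=1)
  nb .##: next=.  (t=0,i=4, bit3=0)
  nb .#.: next=#  (t=0,i=1, bit2=1)
  nb ..#: next=#  (t=0,i=0, bit1=1)
  nb ...: next=.  (t=0,i=14, bit0=0)
  bits 01010110 = 86

86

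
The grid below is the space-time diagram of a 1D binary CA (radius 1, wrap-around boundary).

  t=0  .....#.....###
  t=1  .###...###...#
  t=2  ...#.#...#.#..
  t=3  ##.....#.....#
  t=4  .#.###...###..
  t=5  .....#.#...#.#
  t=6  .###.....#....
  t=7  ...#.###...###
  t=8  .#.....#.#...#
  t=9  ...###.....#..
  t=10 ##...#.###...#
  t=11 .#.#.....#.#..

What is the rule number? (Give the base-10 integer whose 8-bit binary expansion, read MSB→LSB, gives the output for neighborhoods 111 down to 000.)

65

  ###|.  b7=0 t=0,i=12
  ##.|#  b6=1 t=0,i=13
  #.#|.  b5=0 t=1,i=0
  #..|.  b4=0 t=0,i=0
  .##|.  b3=0 t=0,i=11
  .#.|.  b2=0 t=0,i=5
  ..#|.  b1=0 t=0,i=4
  ...|#  b0=1 t=0,i=1
  bits 01000001 = 65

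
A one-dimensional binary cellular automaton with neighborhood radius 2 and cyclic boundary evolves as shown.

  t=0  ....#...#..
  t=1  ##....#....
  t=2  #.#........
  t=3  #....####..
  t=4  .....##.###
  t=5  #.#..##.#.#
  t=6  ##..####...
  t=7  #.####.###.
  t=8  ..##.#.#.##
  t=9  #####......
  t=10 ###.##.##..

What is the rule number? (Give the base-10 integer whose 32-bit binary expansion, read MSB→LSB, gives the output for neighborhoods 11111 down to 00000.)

3079577825

  ##### -> #   bit 31 = 1  t=9,i=2
  ####. -> .   bit 30 = 0  t=3,i=7
  ###.# -> #   bit 29 = 1  t=7,i=5
  ###.. -> #   bit 28 = 1  t=3,i=8
  ##.## -> .   bit 27 = 0  t=4,i=7
  ##.#. -> #   bit 26 = 1  t=5,i=1
  ##..# -> #   bit 25 = 1  t=3,i=9
  ##... -> #   bit 24 = 1  t=1,i=2
  #.### -> #   bit 23 = 1  t=4,i=8
  #.##. -> .   bit 22 = 0  t=5,i=10
  #.#.# -> .   bit 21 = 0  t=5,i=8
  #.#.. -> .   bit 20 = 0  t=2,i=2
  #..## -> #   bit 19 = 1  t=5,i=4
  #..#. -> #   bit 18 = 1  t=3,i=10
  #...# -> #   bit 17 = 1  t=0,i=6
  #.... -> .   bit 16 = 0  t=0,i=10
  .#### -> #   bit 15 = 1  t=3,i=6
  .###. -> .   bit 14 = 0  t=4,i=9
  .##.# -> #   bit 13 = 1  t=4,i=6
  .##.. -> .   bit 12 = 0  t=1,i=1
  .#.## -> .   bit 11 = 0  t=5,i=9
  .#.#. -> .   bit 10 = 0  t=2,i=1
  .#..# -> .   bit 9 = 0  t=5,i=3
  .#... -> .   bit 8 = 0  t=0,i=5
  ..### -> #   bit 7 = 1  t=3,i=5
  ..##. -> #   bit 6 = 1  t=1,i=0
  ..#.# -> #   bit 5 = 1  t=2,i=0
  ..#.. -> .   bit 4 = 0  t=0,i=4
  ...## -> .   bit 3 = 0  t=1,i=10
  ...#. -> .   bit 2 = 0  t=0,i=3
  ....# -> .   bit 1 = 0  t=0,i=2
  ..... -> #   bit 0 = 1  t=0,i=0
  bits 10110111100011101010000011100001 = 3079577825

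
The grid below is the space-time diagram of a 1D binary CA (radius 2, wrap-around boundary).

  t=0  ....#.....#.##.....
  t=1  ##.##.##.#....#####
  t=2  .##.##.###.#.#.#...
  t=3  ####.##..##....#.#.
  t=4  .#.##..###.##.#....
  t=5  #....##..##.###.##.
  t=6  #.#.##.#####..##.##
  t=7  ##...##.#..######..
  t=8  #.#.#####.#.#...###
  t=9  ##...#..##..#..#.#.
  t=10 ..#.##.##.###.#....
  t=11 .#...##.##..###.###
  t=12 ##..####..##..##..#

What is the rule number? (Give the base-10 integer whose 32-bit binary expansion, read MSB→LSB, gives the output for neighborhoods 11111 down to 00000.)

1058906205

  [31] ##### => .  t=1,i=16
  [30] ####. => .  t=1,i=0
  [29] ###.# => #  t=1,i=1
  [28] ###.. => #  t=6,i=11
  [27] ##.## => #  t=1,i=2
  [26] ##.#. => #  t=1,i=8
  [25] ##..# => #  t=3,i=7
  [24] ##... => #  t=0,i=14
  [23] #.### => .  t=2,i=7
  [22] #.##. => .  t=0,i=12
  [21] #.#.# => .  t=2,i=11
  [20] #.#.. => #  t=1,i=9
  [19] #..## => #  t=3,i=8
  [18] #..#. => #  t=9,i=11
  [17] #...# => .  t=7,i=3
  [16] #.... => #  t=0,i=6
  [15] .#### => #  t=1,i=15
  [14] .###. => .  t=2,i=8
  [13] .##.# => #  t=1,i=4
  [12] .##.. => .  t=0,i=13
  [11] .#.## => .  t=0,i=11
  [10] .#.#. => .  t=2,i=12
  [9] .#..# => .  t=7,i=9
  [8] .#... => .  t=0,i=5
  [7] ..### => .  t=1,i=14
  [6] ..##. => #  t=2,i=1
  [5] ..#.# => .  t=0,i=10
  [4] ..#.. => #  t=0,i=4
  [3] ...## => #  t=1,i=13
  [2] ...#. => #  t=0,i=3
  [1] ....# => .  t=0,i=2
  [0] ..... => #  t=0,i=0
  bits 00111111000111011010000001011101 = 1058906205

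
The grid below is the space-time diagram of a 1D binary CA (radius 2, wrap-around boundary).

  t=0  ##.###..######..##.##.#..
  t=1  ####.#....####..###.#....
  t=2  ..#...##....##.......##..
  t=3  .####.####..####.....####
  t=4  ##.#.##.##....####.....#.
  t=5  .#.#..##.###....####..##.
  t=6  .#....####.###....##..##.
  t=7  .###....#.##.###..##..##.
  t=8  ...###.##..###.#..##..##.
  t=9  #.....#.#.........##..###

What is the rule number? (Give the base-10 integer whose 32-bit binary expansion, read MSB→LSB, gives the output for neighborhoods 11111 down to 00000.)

3651350900

  nb #####: next=#  (t=0,i=10, bit31=1)
  nb ####.: next=#  (t=0,i=12, bit30=1)
  nb ###.#: next=.  (t=1,i=3, bit29=0)
  nb ###..: next=#  (t=0,i=5, bit28=1)
  nb ##.##: next=#  (t=0,i=2, bit27=1)
  nb ##.#.: next=.  (t=0,i=21, bit26=0)
  nb ##..#: next=.  (t=0,i=6, bit25=0)
  nb ##...: next=#  (t=2,i=8, bit24=1)
  nb #.###: next=#  (t=0,i=3, bit23=1)
  nb #.##.: next=.  (t=0,i=19, bit22=0)
  nb #.#.#: next=#  (t=4,i=3, bit21=1)
  nb #.#..: next=.  (t=0,i=22, bit20=0)
  nb #..##: next=.  (t=0,i=7, bit19=0)
  nb #..#.: next=.  (t=5,i=0, bit18=0)
  nb #...#: next=#  (t=2,i=4, bit17=1)
  nb #....: next=#  (t=1,i=7, bit16=1)
  nb .####: next=.  (t=0,i=9, bit15=0)
  nb .###.: next=.  (t=0,i=4, bit14=0)
  nb .##.#: next=#  (t=0,i=1, bit13=1)
  nb .##..: next=#  (t=2,i=7, bit12=1)
  nb .#.##: next=.  (t=4,i=4, bit11=0)
  nb .#.#.: next=.  (t=5,i=2, bit10=0)
  nb .#..#: next=.  (t=0,i=23, bit9=0)
  nb .#...: next=#  (t=1,i=6, bit8=1)
  nb ..###: next=.  (t=0,i=8, bit7=0)
  nb ..##.: next=#  (t=0,i=0, bit6=1)
  nb ..#.#: next=#  (t=4,i=23, bit5=1)
  nb ..#..: next=#  (t=2,i=2, bit4=1)
  nb ...##: next=.  (t=1,i=9, bit3=0)
  nb ...#.: next=#  (t=2,i=1, bit2=1)
  nb ....#: next=.  (t=1,i=8, bit1=0)
  nb .....: next=.  (t=2,i=16, bit0=0)
  bits 11011001101000110011000101110100 = 3651350900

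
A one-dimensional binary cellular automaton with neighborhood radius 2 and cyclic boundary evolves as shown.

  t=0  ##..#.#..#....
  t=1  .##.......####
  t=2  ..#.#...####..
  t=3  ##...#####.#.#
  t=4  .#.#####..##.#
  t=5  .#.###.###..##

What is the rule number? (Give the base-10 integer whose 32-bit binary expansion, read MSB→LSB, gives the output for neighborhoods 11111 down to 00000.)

2527826318

  nb #####: next=#  (t=3,i=7, bit31=1)
  nb ####.: next=.  (t=1,i=12, bit30=0)
  nb ###.#: next=.  (t=1,i=13, bit29=0)
  nb ###..: next=#  (t=2,i=11, bit28=1)
  nb ##.##: next=.  (t=1,i=0, bit27=0)
  nb ##.#.: next=#  (t=3,i=10, bit26=1)
  nb ##..#: next=#  (t=0,i=2, bit25=1)
  nb ##...: next=.  (t=1,i=3, bit24=0)
  nb #.###: next=#  (t=3,i=13, bit23=1)
  nb #.##.: next=.  (t=1,i=1, bit22=0)
  nb #.#.#: next=#  (t=3,i=11, bit21=1)
  nb #.#..: next=.  (t=0,i=6, bit20=0)
  nb #..##: next=#  (t=4,i=9, bit19=1)
  nb #..#.: next=.  (t=0,i=3, bit18=0)
  nb #...#: next=#  (t=2,i=6, bit17=1)
  nb #....: next=#  (t=0,i=11, bit16=1)
  nb .####: next=#  (t=1,i=11, bit15=1)
  nb .###.: next=.  (t=3,i=0, bit14=0)
  nb .##.#: next=.  (t=4,i=11, bit13=0)
  nb .##..: next=#  (t=0,i=1, bit12=1)
  nb .#.##: next=.  (t=3,i=12, bit11=0)
  nb .#.#.: next=.  (t=0,i=5, bit10=0)
  nb .#..#: next=.  (t=0,i=7, bit9=0)
  nb .#...: next=#  (t=0,i=10, bit8=1)
  nb ..###: next=#  (t=1,i=10, bit7=1)
  nb ..##.: next=.  (t=0,i=0, bit6=0)
  nb ..#.#: next=.  (t=0,i=4, bit5=0)
  nb ..#..: next=.  (t=0,i=9, bit4=0)
  nb ...##: next=#  (t=0,i=13, bit3=1)
  nb ...#.: next=#  (t=2,i=1, bit2=1)
  nb ....#: next=#  (t=0,i=12, bit1=1)
  nb .....: next=.  (t=1,i=5, bit0=0)
  bits 10010110101010111001000110001110 = 2527826318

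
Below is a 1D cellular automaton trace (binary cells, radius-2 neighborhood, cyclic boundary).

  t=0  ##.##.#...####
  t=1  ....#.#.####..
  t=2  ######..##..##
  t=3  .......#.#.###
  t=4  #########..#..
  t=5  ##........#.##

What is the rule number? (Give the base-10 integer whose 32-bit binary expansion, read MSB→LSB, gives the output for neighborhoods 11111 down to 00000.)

27244207

  #####|.  b31=0 t=0,i=12
  ####.|.  b30=0 t=0,i=0
  ###.#|.  b29=0 t=0,i=1
  ###..|.  b28=0 t=1,i=11
  ##.##|.  b27=0 t=0,i=2
  ##.#.|.  b26=0 t=0,i=5
  ##..#|.  b25=0 t=2,i=6
  ##...|#  b24=1 t=1,i=12
  #.###|#  b23=1 t=1,i=8
  #.##.|.  b22=0 t=0,i=3
  #.#.#|.  b21=0 t=1,i=6
  #.#..|#  b20=1 t=0,i=6
  #..##|#  b19=1 t=2,i=7
  #..#.|#  b18=1 t=4,i=10
  #...#|#  b17=1 t=0,i=8
  #....|#  b16=1 t=1,i=13
  .####|#  b15=1 t=0,i=11
  .###.|.  b14=0 t=3,i=12
  .##.#|#  b13=1 t=0,i=4
  .##..|#  b12=1 t=2,i=9
  .#.##|.  b11=0 t=1,i=7
  .#.#.|#  b10=1 t=1,i=5
  .#..#|#  b9=1 t=4,i=12
  .#...|.  b8=0 t=0,i=7
  ..###|#  b7=1 t=0,i=10
  ..##.|.  b6=0 t=2,i=8
  ..#.#|#  b5=1 t=1,i=4
  ..#..|.  b4=0 t=4,i=11
  ...##|#  b3=1 t=0,i=9
  ...#.|#  b2=1 t=1,i=3
  ....#|#  b1=1 t=1,i=2
  .....|#  b0=1 t=1,i=0
  bits 00000001100111111011011010101111 = 27244207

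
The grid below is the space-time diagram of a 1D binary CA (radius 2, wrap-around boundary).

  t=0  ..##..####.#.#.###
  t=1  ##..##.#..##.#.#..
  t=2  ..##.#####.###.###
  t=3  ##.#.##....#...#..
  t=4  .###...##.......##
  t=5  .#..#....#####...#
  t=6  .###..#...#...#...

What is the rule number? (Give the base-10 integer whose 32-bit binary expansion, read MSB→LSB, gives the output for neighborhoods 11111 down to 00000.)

129868289

  nb #####: next=.  (t=2,i=7, bit31=0)
  nb ####.: next=.  (t=0,i=8, bit30=0)
  nb ###.#: next=.  (t=0,i=9, bit29=0)
  nb ###..: next=.  (t=0,i=17, bit28=0)
  nb ##.##: next=.  (t=2,i=4, bit27=0)
  nb ##.#.: next=#  (t=0,i=10, bit26=1)
  nb ##..#: next=#  (t=0,i=0, bit25=1)
  nb ##...: next=#  (t=3,i=7, bit24=1)
  nb #.###: next=#  (t=0,i=15, bit23=1)
  nb #.##.: next=.  (t=3,i=5, bit22=0)
  nb #.#.#: next=#  (t=0,i=11, bit21=1)
  nb #.#..: next=#  (t=1,i=7, bit20=1)
  nb #..##: next=#  (t=0,i=1, bit19=1)
  nb #..#.: next=#  (t=5,i=3, bit18=1)
  nb #...#: next=.  (t=3,i=13, bit17=0)
  nb #....: next=#  (t=3,i=8, bit16=1)
  nb .####: next=#  (t=0,i=7, bit15=1)
  nb .###.: next=.  (t=0,i=16, bit14=0)
  nb .##.#: next=#  (t=1,i=5, bit13=1)
  nb .##..: next=.  (t=0,i=3, bit12=0)
  nb .#.##: next=.  (t=0,i=14, bit11=0)
  nb .#.#.: next=.  (t=0,i=12, bit10=0)
  nb .#..#: next=#  (t=1,i=8, bit9=1)
  nb .#...: next=.  (t=3,i=12, bit8=0)
  nb ..###: next=.  (t=0,i=6, bit7=0)
  nb ..##.: next=.  (t=0,i=2, bit6=0)
  nb ..#.#: next=.  (t=5,i=17, bit5=0)
  nb ..#..: next=.  (t=3,i=11, bit4=0)
  nb ...##: next=.  (t=4,i=6, bit3=0)
  nb ...#.: next=.  (t=3,i=10, bit2=0)
  nb ....#: next=.  (t=3,i=9, bit1=0)
  nb .....: next=#  (t=4,i=11, bit0=1)
  bits 00000111101111011010001000000001 = 129868289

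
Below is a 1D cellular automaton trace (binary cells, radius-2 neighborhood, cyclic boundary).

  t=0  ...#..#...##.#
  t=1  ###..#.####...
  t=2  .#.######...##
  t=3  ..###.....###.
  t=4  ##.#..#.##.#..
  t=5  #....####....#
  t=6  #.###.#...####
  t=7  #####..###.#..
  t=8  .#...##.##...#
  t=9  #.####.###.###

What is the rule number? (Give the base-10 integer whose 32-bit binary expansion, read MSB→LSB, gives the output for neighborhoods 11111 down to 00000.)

  ##### -> .   bit 31 = 0  t=2,i=5
  ####. -> .   bit 30 = 0  t=1,i=9
  ###.# -> #   bit 29 = 1  t=6,i=0
  ###.. -> .   bit 28 = 0  t=1,i=2
  ##.## -> #   bit 27 = 1  t=6,i=1
  ##.#. -> .   bit 26 = 0  t=0,i=12
  ##..# -> #   bit 25 = 1  t=1,i=3
  ##... -> .   bit 24 = 0  t=1,i=11
  #.### -> #   bit 23 = 1  t=1,i=7
  #.##. -> #   bit 22 = 1  t=4,i=8
  #.#.# -> .   bit 21 = 0  t=2,i=1
  #.#.. -> .   bit 20 = 0  t=0,i=13
  #..## -> #   bit 19 = 1  t=4,i=13
  #..#. -> #   bit 18 = 1  t=0,i=5
  #...# -> #   bit 17 = 1  t=0,i=1
  #.... -> #   bit 16 = 1  t=3,i=6
  .#### -> #   bit 15 = 1  t=1,i=8
  .###. -> #   bit 14 = 1  t=1,i=1
  .##.# -> .   bit 13 = 0  t=0,i=11
  .##.. -> #   bit 12 = 1  t=5,i=0
  .#.## -> #   bit 11 = 1  t=1,i=6
  .#.#. -> #   bit 10 = 1  t=8,i=0
  .#..# -> .   bit 9 = 0  t=0,i=4
  .#... -> #   bit 8 = 1  t=0,i=0
  ..### -> .   bit 7 = 0  t=1,i=0
  ..##. -> #   bit 6 = 1  t=0,i=10
  ..#.# -> #   bit 5 = 1  t=1,i=5
  ..#.. -> .   bit 4 = 0  t=0,i=3
  ...## -> #   bit 3 = 1  t=0,i=9
  ...#. -> #   bit 2 = 1  t=0,i=2
  ....# -> #   bit 1 = 1  t=3,i=8
  ..... -> .   bit 0 = 0  t=3,i=7
  bits 00101010110011111101110101101110 = 718265710

718265710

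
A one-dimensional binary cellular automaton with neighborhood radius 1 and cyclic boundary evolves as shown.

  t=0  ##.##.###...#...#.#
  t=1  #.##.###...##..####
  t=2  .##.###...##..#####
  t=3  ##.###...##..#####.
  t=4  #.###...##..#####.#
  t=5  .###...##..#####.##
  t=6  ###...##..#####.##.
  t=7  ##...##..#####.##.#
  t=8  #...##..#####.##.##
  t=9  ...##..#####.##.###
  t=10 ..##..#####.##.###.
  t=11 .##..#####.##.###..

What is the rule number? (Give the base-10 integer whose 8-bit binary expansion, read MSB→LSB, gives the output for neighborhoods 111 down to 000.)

174

  [7] ### => #  t=0,i=0
  [6] ##. => .  t=0,i=1
  [5] #.# => #  t=0,i=2
  [4] #.. => .  t=0,i=9
  [3] .## => #  t=0,i=3
  [2] .#. => #  t=0,i=12
  [1] ..# => #  t=0,i=11
  [0] ... => .  t=0,i=10
  bits 10101110 = 174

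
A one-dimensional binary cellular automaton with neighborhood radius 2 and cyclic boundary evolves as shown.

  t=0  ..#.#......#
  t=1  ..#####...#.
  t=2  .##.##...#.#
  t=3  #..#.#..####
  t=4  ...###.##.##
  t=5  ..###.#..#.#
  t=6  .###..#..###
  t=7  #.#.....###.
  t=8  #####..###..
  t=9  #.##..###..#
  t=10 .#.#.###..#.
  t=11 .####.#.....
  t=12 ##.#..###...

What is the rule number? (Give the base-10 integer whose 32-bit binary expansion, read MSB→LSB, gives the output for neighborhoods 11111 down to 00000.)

  nb #####: next=#  (t=1,i=4, bit31=1)
  nb ####.: next=#  (t=1,i=5, bit30=1)
  nb ###.#: next=.  (t=4,i=5, bit29=0)
  nb ###..: next=.  (t=1,i=6, bit28=0)
  nb ##.##: next=#  (t=2,i=3, bit27=1)
  nb ##.#.: next=.  (t=5,i=5, bit26=0)
  nb ##..#: next=.  (t=3,i=1, bit25=0)
  nb ##...: next=.  (t=1,i=7, bit24=0)
  nb #.###: next=.  (t=6,i=1, bit23=0)
  nb #.##.: next=.  (t=2,i=1, bit22=0)
  nb #.#.#: next=#  (t=2,i=11, bit21=1)
  nb #.#..: next=#  (t=0,i=4, bit20=1)
  nb #..##: next=#  (t=3,i=7, bit19=1)
  nb #..#.: next=.  (t=0,i=1, bit18=0)
  nb #...#: next=.  (t=1,i=0, bit17=0)
  nb #....: next=#  (t=0,i=6, bit16=1)
  nb .####: next=.  (t=1,i=3, bit15=0)
  nb .###.: next=#  (t=4,i=4, bit14=1)
  nb .##.#: next=.  (t=2,i=2, bit13=0)
  nb .##..: next=#  (t=2,i=5, bit12=1)
  nb .#.##: next=#  (t=2,i=0, bit11=1)
  nb .#.#.: next=#  (t=0,i=3, bit10=1)
  nb .#..#: next=.  (t=0,i=0, bit9=0)
  nb .#...: next=#  (t=0,i=5, bit8=1)
  nb ..###: next=#  (t=1,i=2, bit7=1)
  nb ..##.: next=.  (t=9,i=11, bit6=0)
  nb ..#.#: next=#  (t=0,i=2, bit5=1)
  nb ..#..: next=.  (t=0,i=11, bit4=0)
  nb ...##: next=#  (t=1,i=1, bit3=1)
  nb ...#.: next=#  (t=0,i=10, bit2=1)
  nb ....#: next=.  (t=0,i=9, bit1=0)
  nb .....: next=.  (t=0,i=7, bit0=0)
  bits 11001000001110010101110110101100 = 3359202732

3359202732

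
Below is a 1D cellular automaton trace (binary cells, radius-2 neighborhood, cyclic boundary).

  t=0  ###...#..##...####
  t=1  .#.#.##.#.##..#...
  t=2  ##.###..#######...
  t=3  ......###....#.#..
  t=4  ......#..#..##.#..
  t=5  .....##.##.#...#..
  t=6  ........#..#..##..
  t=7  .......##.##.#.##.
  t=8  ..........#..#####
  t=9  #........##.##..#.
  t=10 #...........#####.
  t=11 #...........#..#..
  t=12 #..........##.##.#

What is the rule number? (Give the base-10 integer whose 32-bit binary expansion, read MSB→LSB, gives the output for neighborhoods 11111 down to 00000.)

  #####|.  b31=0 t=0,i=0
  ####.|#  b30=1 t=0,i=1
  ###.#|.  b29=0 t=10,i=16
  ###..|.  b28=0 t=0,i=2
  ##.##|.  b27=0 t=2,i=2
  ##.#.|.  b26=0 t=1,i=7
  ##..#|#  b25=1 t=1,i=12
  ##...|#  b24=1 t=0,i=3
  #.###|.  b23=0 t=2,i=3
  #.##.|#  b22=1 t=1,i=5
  #.#.#|#  b21=1 t=1,i=3
  #.#..|#  b20=1 t=3,i=15
  #..##|#  b19=1 t=0,i=8
  #..#.|#  b18=1 t=1,i=13
  #...#|.  b17=0 t=0,i=4
  #....|.  b16=0 t=1,i=16
  .####|.  b15=0 t=0,i=15
  .###.|.  b14=0 t=2,i=4
  .##.#|.  b13=0 t=1,i=6
  .##..|#  b12=1 t=0,i=10
  .#.##|#  b11=1 t=1,i=4
  .#.#.|.  b10=0 t=1,i=2
  .#..#|.  b9=0 t=0,i=7
  .#...|.  b8=0 t=1,i=15
  ..###|#  b7=1 t=0,i=14
  ..##.|.  b6=0 t=0,i=9
  ..#.#|#  b5=1 t=1,i=1
  ..#..|#  b4=1 t=0,i=6
  ...##|.  b3=0 t=0,i=13
  ...#.|#  b2=1 t=0,i=5
  ....#|.  b1=0 t=1,i=17
  .....|.  b0=0 t=3,i=0
  bits 01000011011111000001100010110100 = 1132206260

1132206260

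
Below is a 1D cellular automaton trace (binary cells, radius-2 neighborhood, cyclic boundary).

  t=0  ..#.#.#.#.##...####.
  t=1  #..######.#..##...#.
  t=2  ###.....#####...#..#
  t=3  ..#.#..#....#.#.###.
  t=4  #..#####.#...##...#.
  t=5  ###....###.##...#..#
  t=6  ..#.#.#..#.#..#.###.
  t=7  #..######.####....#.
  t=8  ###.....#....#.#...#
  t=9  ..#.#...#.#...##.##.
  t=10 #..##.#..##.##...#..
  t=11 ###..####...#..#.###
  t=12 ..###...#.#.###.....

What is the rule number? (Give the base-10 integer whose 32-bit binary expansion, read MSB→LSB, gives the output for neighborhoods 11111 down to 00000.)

  #####|.  b31=0 t=1,i=5
  ####.|.  b30=0 t=0,i=17
  ###.#|#  b29=1 t=1,i=8
  ###..|#  b28=1 t=0,i=18
  ##.##|.  b27=0 t=5,i=10
  ##.#.|#  b26=1 t=1,i=9
  ##..#|#  b25=1 t=11,i=3
  ##...|.  b24=0 t=0,i=12
  #.###|.  b23=0 t=3,i=16
  #.##.|#  b22=1 t=0,i=10
  #.#.#|#  b21=1 t=0,i=4
  #.#..|#  b20=1 t=1,i=0
  #..##|#  b19=1 t=1,i=2
  #..#.|#  b18=1 t=3,i=6
  #...#|#  b17=1 t=0,i=0
  #....|#  b16=1 t=2,i=4
  .####|.  b15=0 t=0,i=16
  .###.|.  b14=0 t=3,i=17
  .##.#|.  b13=0 t=9,i=15
  .##..|.  b12=0 t=0,i=11
  .#.##|.  b11=0 t=0,i=9
  .#.#.|#  b10=1 t=0,i=3
  .#..#|#  b9=1 t=1,i=1
  .#...|.  b8=0 t=3,i=8
  ..###|.  b7=0 t=0,i=15
  ..##.|.  b6=0 t=1,i=13
  ..#.#|.  b5=0 t=0,i=2
  ..#..|#  b4=1 t=2,i=16
  ...##|#  b3=1 t=0,i=14
  ...#.|.  b2=0 t=0,i=1
  ....#|.  b1=0 t=2,i=6
  .....|.  b0=0 t=2,i=5
  bits 00110110011111110000011000011000 = 914294296

914294296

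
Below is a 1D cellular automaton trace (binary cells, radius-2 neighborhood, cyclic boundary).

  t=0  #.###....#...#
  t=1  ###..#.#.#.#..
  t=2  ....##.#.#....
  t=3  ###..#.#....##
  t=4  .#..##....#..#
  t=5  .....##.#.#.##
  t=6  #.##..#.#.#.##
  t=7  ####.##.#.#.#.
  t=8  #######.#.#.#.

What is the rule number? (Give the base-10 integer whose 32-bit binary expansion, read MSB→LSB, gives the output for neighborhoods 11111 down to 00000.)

1776726067

  ##### -> .   bit 31 = 0  t=3,i=0
  ####. -> #   bit 30 = 1  t=3,i=1
  ###.# -> #   bit 29 = 1  t=6,i=0
  ###.. -> .   bit 28 = 0  t=0,i=4
  ##.## -> #   bit 27 = 1  t=0,i=1
  ##.#. -> .   bit 26 = 0  t=2,i=6
  ##..# -> .   bit 25 = 0  t=1,i=3
  ##... -> #   bit 24 = 1  t=0,i=5
  #.### -> #   bit 23 = 1  t=0,i=2
  #.##. -> #   bit 22 = 1  t=5,i=12
  #.#.# -> #   bit 21 = 1  t=1,i=7
  #.#.. -> .   bit 20 = 0  t=1,i=11
  #..## -> .   bit 19 = 0  t=1,i=13
  #..#. -> #   bit 18 = 1  t=1,i=4
  #...# -> #   bit 17 = 1  t=0,i=11
  #.... -> .   bit 16 = 0  t=0,i=6
  .#### -> #   bit 15 = 1  t=3,i=13
  .###. -> .   bit 14 = 0  t=0,i=3
  .##.# -> #   bit 13 = 1  t=0,i=0
  .##.. -> #   bit 12 = 1  t=4,i=5
  .#.## -> .   bit 11 = 0  t=5,i=11
  .#.#. -> .   bit 10 = 0  t=1,i=6
  .#..# -> .   bit 9 = 0  t=1,i=12
  .#... -> .   bit 8 = 0  t=0,i=10
  ..### -> .   bit 7 = 0  t=1,i=0
  ..##. -> .   bit 6 = 0  t=0,i=13
  ..#.# -> #   bit 5 = 1  t=1,i=5
  ..#.. -> #   bit 4 = 1  t=0,i=9
  ...## -> .   bit 3 = 0  t=0,i=12
  ...#. -> .   bit 2 = 0  t=0,i=8
  ....# -> #   bit 1 = 1  t=0,i=7
  ..... -> #   bit 0 = 1  t=2,i=0
  bits 01101001111001101011000000110011 = 1776726067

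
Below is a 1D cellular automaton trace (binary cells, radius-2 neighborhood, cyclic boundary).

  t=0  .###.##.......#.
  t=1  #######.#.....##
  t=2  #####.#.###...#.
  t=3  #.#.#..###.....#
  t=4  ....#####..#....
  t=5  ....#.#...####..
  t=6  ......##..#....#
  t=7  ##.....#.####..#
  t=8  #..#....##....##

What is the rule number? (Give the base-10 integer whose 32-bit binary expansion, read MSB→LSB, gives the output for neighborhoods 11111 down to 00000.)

2833079184

  nb #####: next=#  (t=1,i=0, bit31=1)
  nb ####.: next=.  (t=1,i=5, bit30=0)
  nb ###.#: next=#  (t=0,i=3, bit29=1)
  nb ###..: next=.  (t=2,i=10, bit28=0)
  nb ##.##: next=#  (t=0,i=4, bit27=1)
  nb ##.#.: next=.  (t=1,i=7, bit26=0)
  nb ##..#: next=.  (t=4,i=9, bit25=0)
  nb ##...: next=.  (t=0,i=7, bit24=0)
  nb #.###: next=#  (t=2,i=0, bit23=1)
  nb #.##.: next=#  (t=0,i=5, bit22=1)
  nb #.#.#: next=.  (t=2,i=6, bit21=0)
  nb #.#..: next=#  (t=1,i=8, bit20=1)
  nb #..##: next=#  (t=0,i=0, bit19=1)
  nb #..#.: next=#  (t=4,i=10, bit18=1)
  nb #...#: next=.  (t=2,i=12, bit17=0)
  nb #....: next=#  (t=0,i=8, bit16=1)
  nb .####: next=.  (t=1,i=15, bit15=0)
  nb .###.: next=#  (t=0,i=2, bit14=1)
  nb .##.#: next=.  (t=3,i=0, bit13=0)
  nb .##..: next=#  (t=0,i=6, bit12=1)
  nb .#.##: next=#  (t=2,i=7, bit11=1)
  nb .#.#.: next=.  (t=3,i=3, bit10=0)
  nb .#..#: next=#  (t=0,i=15, bit9=1)
  nb .#...: next=#  (t=1,i=9, bit8=1)
  nb ..###: next=#  (t=0,i=1, bit7=1)
  nb ..##.: next=.  (t=3,i=15, bit6=0)
  nb ..#.#: next=.  (t=2,i=14, bit5=0)
  nb ..#..: next=#  (t=0,i=14, bit4=1)
  nb ...##: next=.  (t=1,i=13, bit3=0)
  nb ...#.: next=.  (t=0,i=13, bit2=0)
  nb ....#: next=.  (t=0,i=12, bit1=0)
  nb .....: next=.  (t=0,i=9, bit0=0)
  bits 10101000110111010101101110010000 = 2833079184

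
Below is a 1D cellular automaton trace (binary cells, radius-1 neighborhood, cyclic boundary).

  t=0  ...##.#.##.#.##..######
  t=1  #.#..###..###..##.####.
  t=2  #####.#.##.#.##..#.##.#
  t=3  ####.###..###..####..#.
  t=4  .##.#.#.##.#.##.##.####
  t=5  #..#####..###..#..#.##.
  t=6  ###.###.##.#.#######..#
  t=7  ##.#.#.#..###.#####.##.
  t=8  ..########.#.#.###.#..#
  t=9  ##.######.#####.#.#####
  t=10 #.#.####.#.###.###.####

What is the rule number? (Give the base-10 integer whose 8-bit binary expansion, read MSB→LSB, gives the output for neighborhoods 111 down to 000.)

182

  ### -> #   bit 7 = 1  t=0,i=18
  ##. -> .   bit 6 = 0  t=0,i=4
  #.# -> #   bit 5 = 1  t=0,i=5
  #.. -> #   bit 4 = 1  t=0,i=0
  .## -> .   bit 3 = 0  t=0,i=3
  .#. -> #   bit 2 = 1  t=0,i=6
  ..# -> #   bit 1 = 1  t=0,i=2
  ... -> .   bit 0 = 0  t=0,i=1
  bits 10110110 = 182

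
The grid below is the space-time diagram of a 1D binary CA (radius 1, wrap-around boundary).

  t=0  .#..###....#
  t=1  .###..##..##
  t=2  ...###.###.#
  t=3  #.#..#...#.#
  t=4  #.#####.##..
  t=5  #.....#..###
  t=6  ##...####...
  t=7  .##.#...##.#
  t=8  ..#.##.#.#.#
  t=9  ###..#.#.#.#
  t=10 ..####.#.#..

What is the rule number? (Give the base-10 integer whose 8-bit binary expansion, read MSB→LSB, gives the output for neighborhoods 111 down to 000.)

86

  [7] ### => .  t=0,i=5
  [6] ##. => #  t=0,i=6
  [5] #.# => .  t=0,i=0
  [4] #.. => #  t=0,i=2
  [3] .## => .  t=0,i=4
  [2] .#. => #  t=0,i=1
  [1] ..# => #  t=0,i=3
  [0] ... => .  t=0,i=8
  bits 01010110 = 86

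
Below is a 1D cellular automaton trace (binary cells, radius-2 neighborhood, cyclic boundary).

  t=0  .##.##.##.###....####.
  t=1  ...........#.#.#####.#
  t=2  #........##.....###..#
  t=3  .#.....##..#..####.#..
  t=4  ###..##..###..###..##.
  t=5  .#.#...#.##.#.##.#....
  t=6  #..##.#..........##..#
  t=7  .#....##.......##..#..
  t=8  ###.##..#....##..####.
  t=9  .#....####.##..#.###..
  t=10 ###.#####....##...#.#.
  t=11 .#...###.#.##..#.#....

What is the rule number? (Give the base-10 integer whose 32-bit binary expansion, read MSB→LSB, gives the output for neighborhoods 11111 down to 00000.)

3272917406

  #####|#  b31=1 t=1,i=17
  ####.|#  b30=1 t=0,i=19
  ###.#|.  b29=0 t=1,i=19
  ###..|.  b28=0 t=0,i=12
  ##.##|.  b27=0 t=0,i=3
  ##.#.|.  b26=0 t=1,i=20
  ##..#|#  b25=1 t=0,i=21
  ##...|#  b24=1 t=0,i=13
  #.###|.  b23=0 t=0,i=10
  #.##.|.  b22=0 t=0,i=4
  #.#.#|.  b21=0 t=1,i=13
  #.#..|#  b20=1 t=1,i=21
  #..##|.  b19=0 t=0,i=0
  #..#.|#  b18=1 t=3,i=10
  #...#|.  b17=0 t=3,i=21
  #....|.  b16=0 t=0,i=14
  .####|#  b15=1 t=0,i=18
  .###.|#  b14=1 t=0,i=11
  .##.#|.  b13=0 t=0,i=2
  .##..|.  b12=0 t=2,i=0
  .#.##|.  b11=0 t=1,i=14
  .#.#.|.  b10=0 t=1,i=12
  .#..#|.  b9=0 t=3,i=12
  .#...|#  b8=1 t=1,i=0
  ..###|#  b7=1 t=0,i=17
  ..##.|.  b6=0 t=0,i=1
  ..#.#|.  b5=0 t=1,i=11
  ..#..|#  b4=1 t=3,i=1
  ...##|#  b3=1 t=0,i=16
  ...#.|#  b2=1 t=1,i=10
  ....#|#  b1=1 t=0,i=15
  .....|.  b0=0 t=1,i=2
  bits 11000011000101001100000110011110 = 3272917406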